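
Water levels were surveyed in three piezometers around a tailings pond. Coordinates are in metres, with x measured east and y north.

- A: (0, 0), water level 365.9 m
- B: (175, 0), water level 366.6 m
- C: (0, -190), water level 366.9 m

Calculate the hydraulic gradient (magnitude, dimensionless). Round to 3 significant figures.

0.00661

∂h/∂x = (366.6 − 365.9) / (175 − 0) = +0.004000
∂h/∂y = (366.9 − 365.9) / (-190 − 0) = -0.005263
|∇h| = √(0.004000² + -0.005263²) = 0.006611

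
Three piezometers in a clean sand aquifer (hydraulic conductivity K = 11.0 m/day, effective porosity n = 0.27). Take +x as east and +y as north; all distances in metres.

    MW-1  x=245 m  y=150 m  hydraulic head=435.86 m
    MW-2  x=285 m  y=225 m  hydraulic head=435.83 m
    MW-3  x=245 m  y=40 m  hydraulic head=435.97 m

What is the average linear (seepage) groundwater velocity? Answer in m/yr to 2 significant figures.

Three-point gradient (reference MW-1): Δ to MW-2 = (40, 75, -0.03), Δ to MW-3 = (0, -110, +0.11).
∂h/∂x = +0.001125, ∂h/∂y = -0.001000 (det = -4400).
|∇h| = √(0.001125² + -0.001000²) = 0.001505
Seepage velocity v = K·i/n = 11.0 × 0.001505 / 0.27 = 0.06131 m/day = 22.39 m/yr.

22 m/yr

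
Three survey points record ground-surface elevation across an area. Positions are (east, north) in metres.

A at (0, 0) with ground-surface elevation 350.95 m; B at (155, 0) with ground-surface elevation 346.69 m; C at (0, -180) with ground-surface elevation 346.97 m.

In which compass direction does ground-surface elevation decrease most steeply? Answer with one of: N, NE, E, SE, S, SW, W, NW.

∂z/∂x = (346.69 − 350.95) / (155 − 0) = -0.02748
∂z/∂y = (346.97 − 350.95) / (-180 − 0) = +0.02211
Steepest decrease is along −∇f = (+0.02748 E, -0.02211 N) → southeast.

SE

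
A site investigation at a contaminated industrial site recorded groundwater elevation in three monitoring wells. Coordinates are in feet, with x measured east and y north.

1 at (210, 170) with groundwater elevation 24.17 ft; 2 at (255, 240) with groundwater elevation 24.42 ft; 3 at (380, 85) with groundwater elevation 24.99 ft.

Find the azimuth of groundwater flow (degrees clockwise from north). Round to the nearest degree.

Taking 1 as reference: 2−1 = (45, 70, +0.25); 3−1 = (170, -85, +0.82).
Solve a·Δx + b·Δy = Δh: det = 45·(-85) − 170·70 = -15725.
∂h/∂x = [(+0.25)·(-85) − (+0.82)·70] / -15725 = +0.005002
∂h/∂y = [45·(+0.82) − 170·(+0.25)] / -15725 = +0.0003561
Flow direction (−∇h) has components (-0.005002 E, -0.0003561 N).
Azimuth = atan2(E, N) = atan2(-0.005002, -0.0003561) = 265.9° ≈ 266°.

266°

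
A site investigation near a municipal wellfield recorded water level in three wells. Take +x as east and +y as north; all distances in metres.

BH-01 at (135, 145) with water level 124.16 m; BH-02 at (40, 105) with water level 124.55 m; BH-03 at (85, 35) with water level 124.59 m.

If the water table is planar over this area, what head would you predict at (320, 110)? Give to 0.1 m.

Differences from BH-01: to BH-02 (Δx, Δy, Δh) = (-95, -40, +0.39); to BH-03 = (-50, -110, +0.43).
Determinant of the coordinate differences = (-95)·(-110) − (-50)·(-40) = 8450.
∂h/∂x = [(+0.39)·(-110) − (+0.43)·(-40)] / 8450 = -0.003041
∂h/∂y = [(-95)·(+0.43) − (-50)·(+0.39)] / 8450 = -0.002527
h(320, 110) = 124.16 + (-0.003041)·(185) + (-0.002527)·(-35) = 124.16 -0.563 +0.088 = 123.686 m.

123.7 m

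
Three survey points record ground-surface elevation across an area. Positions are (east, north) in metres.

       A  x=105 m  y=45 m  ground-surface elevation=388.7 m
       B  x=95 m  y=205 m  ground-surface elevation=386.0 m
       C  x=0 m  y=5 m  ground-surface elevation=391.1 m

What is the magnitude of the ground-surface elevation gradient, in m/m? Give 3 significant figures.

Taking A as reference: B−A = (-10, 160, -2.7); C−A = (-105, -40, +2.4).
Solve a·Δx + b·Δy = Δz: det = (-10)·(-40) − (-105)·160 = 17200.
∂z/∂x = [(-2.7)·(-40) − (+2.4)·160] / 17200 = -0.01605
∂z/∂y = [(-10)·(+2.4) − (-105)·(-2.7)] / 17200 = -0.01788
|∇f| = √(-0.01605² + -0.01788²) = 0.02403 m/m

0.0240 m/m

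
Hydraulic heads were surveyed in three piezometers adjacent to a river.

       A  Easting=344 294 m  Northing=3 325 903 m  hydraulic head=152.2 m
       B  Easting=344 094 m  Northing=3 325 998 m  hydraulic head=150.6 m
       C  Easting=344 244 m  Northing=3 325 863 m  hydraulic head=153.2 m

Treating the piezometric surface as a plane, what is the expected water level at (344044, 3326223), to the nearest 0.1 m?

Taking A as reference: B−A = (-200, 95, -1.6); C−A = (-50, -40, +1.0).
Solve a·Δx + b·Δy = Δh: det = (-200)·(-40) − (-50)·95 = 12750.
∂h/∂x = [(-1.6)·(-40) − (+1.0)·95] / 12750 = -0.002431
∂h/∂y = [(-200)·(+1.0) − (-50)·(-1.6)] / 12750 = -0.02196
h(344044, 3326223) = 152.2 + (-0.002431)·(-250) + (-0.02196)·(320) = 152.2 +0.608 -7.027 = 145.780 m.

145.8 m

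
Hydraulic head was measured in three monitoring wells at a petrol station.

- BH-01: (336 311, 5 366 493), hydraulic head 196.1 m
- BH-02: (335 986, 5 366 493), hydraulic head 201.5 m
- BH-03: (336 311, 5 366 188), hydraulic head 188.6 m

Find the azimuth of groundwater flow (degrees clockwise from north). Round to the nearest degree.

146°

∂h/∂x = (201.5 − 196.1) / (335986 − 336311) = -0.01662
∂h/∂y = (188.6 − 196.1) / (5366188 − 5366493) = +0.02459
Flow direction (−∇h) has components (+0.01662 E, -0.02459 N).
Azimuth = atan2(E, N) = atan2(+0.01662, -0.02459) = 146.0° ≈ 146°.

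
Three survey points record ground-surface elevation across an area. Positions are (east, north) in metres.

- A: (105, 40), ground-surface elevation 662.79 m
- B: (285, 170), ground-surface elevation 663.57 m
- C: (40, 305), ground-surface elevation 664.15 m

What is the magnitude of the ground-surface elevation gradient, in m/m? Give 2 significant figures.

With z = a·x + b·y + c and A as origin, the differences give:
  180·a + 130·b = +0.78
  (-65)·a + 265·b = +1.36
Eliminate b (×265 and ×130, subtract): 56150·a = 29.900 → a = ∂z/∂x = +0.0005325
Back-substitute: b = ∂z/∂y = +0.005263.
|∇f| = √(0.0005325² + 0.005263²) = 0.00529 m/m

0.0053 m/m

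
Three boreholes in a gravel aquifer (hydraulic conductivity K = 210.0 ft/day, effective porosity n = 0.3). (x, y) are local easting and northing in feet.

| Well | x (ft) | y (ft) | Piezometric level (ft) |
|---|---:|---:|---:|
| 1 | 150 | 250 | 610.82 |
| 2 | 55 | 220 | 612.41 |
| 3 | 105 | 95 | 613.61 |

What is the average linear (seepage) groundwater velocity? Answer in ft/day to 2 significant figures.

Taking 1 as reference: 2−1 = (-95, -30, +1.59); 3−1 = (-45, -155, +2.79).
Determinant of the coordinate differences = (-95)·(-155) − (-45)·(-30) = 13375.
∂h/∂x = [(+1.59)·(-155) − (+2.79)·(-30)] / 13375 = -0.01217
∂h/∂y = [(-95)·(+2.79) − (-45)·(+1.59)] / 13375 = -0.01447
|∇h| = √(-0.01217² + -0.01447²) = 0.01891
Seepage velocity v = K·i/n = 210.0 × 0.01891 / 0.3 = 13.24 ft/day.

13 ft/day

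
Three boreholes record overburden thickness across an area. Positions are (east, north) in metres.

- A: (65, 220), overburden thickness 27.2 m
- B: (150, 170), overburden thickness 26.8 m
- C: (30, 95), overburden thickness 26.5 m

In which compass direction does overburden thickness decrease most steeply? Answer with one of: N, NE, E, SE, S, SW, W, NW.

Three-point gradient (reference A): Δ to B = (85, -50, -0.4), Δ to C = (-35, -125, -0.7).
∂d/∂x = -0.001212, ∂d/∂y = +0.005939 (det = -12375).
Steepest decrease is along −∇f = (+0.001212 E, -0.005939 N) → south.

S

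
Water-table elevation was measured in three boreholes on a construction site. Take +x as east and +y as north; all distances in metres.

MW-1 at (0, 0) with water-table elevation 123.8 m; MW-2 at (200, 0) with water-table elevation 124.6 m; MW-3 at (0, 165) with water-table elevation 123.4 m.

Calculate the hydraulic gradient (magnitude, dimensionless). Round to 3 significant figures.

∂h/∂x = (124.6 − 123.8) / (200 − 0) = +0.004000
∂h/∂y = (123.4 − 123.8) / (165 − 0) = -0.002424
|∇h| = √(0.004000² + -0.002424²) = 0.004677

0.00468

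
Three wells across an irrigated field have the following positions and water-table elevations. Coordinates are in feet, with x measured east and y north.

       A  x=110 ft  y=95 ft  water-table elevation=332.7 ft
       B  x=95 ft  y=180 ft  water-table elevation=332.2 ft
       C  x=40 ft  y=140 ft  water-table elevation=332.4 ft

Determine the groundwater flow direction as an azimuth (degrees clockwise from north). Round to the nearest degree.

Differences from A: to B (Δx, Δy, Δh) = (-15, 85, -0.5); to C = (-70, 45, -0.3).
Solve a·Δx + b·Δy = Δh: det = (-15)·45 − (-70)·85 = 5275.
∂h/∂x = [(-0.5)·45 − (-0.3)·85] / 5275 = +0.0005687
∂h/∂y = [(-15)·(-0.3) − (-70)·(-0.5)] / 5275 = -0.005782
Flow direction (−∇h) has components (-0.0005687 E, +0.005782 N).
Azimuth = atan2(E, N) = atan2(-0.0005687, +0.005782) = 354.4° ≈ 354°.

354°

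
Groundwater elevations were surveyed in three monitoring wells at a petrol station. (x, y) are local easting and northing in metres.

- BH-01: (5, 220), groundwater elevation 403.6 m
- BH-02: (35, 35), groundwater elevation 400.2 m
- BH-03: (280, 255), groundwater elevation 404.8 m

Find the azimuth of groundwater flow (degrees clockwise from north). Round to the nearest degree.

186°

With h = a·x + b·y + c and BH-01 as origin, the differences give:
  30·a + (-185)·b = -3.4
  275·a + 35·b = +1.2
Eliminate b (×35 and ×(-185), subtract): 51925·a = 103.00 → a = ∂h/∂x = +0.001984
Back-substitute: b = ∂h/∂y = +0.01870.
Flow direction (−∇h) has components (-0.001984 E, -0.01870 N).
Azimuth = atan2(E, N) = atan2(-0.001984, -0.01870) = 186.1° ≈ 186°.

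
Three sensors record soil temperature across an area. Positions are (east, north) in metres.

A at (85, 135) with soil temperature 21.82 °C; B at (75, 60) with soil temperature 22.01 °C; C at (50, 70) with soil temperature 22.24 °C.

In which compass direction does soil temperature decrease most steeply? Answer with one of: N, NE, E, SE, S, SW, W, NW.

E

Three-point gradient (reference A): Δ to B = (-10, -75, +0.19), Δ to C = (-35, -65, +0.42).
∂T/∂x = -0.009696, ∂T/∂y = -0.001241 (det = -1975).
Steepest decrease is along −∇f = (+0.009696 E, +0.001241 N) → east.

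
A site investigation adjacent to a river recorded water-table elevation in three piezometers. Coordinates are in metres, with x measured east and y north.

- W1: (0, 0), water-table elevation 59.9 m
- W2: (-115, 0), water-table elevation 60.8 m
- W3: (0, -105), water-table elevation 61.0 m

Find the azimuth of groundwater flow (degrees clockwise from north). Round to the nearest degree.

037°

∂h/∂x = (60.8 − 59.9) / (-115 − 0) = -0.007826
∂h/∂y = (61.0 − 59.9) / (-105 − 0) = -0.01048
Flow direction (−∇h) has components (+0.007826 E, +0.01048 N).
Azimuth = atan2(E, N) = atan2(+0.007826, +0.01048) = 36.8° ≈ 037°.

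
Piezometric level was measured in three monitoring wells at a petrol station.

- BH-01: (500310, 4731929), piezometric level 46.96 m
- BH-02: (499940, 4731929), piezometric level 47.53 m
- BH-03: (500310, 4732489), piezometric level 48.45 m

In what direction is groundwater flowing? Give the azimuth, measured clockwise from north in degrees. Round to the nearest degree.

150°

∂h/∂x = (47.53 − 46.96) / (499940 − 500310) = -0.001541
∂h/∂y = (48.45 − 46.96) / (4732489 − 4731929) = +0.002661
Flow direction (−∇h) has components (+0.001541 E, -0.002661 N).
Azimuth = atan2(E, N) = atan2(+0.001541, -0.002661) = 149.9° ≈ 150°.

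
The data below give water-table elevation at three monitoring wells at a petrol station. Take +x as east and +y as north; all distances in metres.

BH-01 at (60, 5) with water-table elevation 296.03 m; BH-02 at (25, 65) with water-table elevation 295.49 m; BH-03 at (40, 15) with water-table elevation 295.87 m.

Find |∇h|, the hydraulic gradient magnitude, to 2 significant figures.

0.0079

Taking BH-01 as reference: BH-02−BH-01 = (-35, 60, -0.54); BH-03−BH-01 = (-20, 10, -0.16).
Solve a·Δx + b·Δy = Δh: det = (-35)·10 − (-20)·60 = 850.
∂h/∂x = [(-0.54)·10 − (-0.16)·60] / 850 = +0.004941
∂h/∂y = [(-35)·(-0.16) − (-20)·(-0.54)] / 850 = -0.006118
|∇h| = √(0.004941² + -0.006118²) = 0.007864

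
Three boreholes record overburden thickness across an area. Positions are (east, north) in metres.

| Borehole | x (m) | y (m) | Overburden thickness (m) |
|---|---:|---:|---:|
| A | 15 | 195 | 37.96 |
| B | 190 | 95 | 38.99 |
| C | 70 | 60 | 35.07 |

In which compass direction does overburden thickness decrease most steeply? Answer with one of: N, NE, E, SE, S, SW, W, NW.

SW

Three-point gradient (reference A): Δ to B = (175, -100, +1.03), Δ to C = (55, -135, -2.89).
∂d/∂x = +0.02362, ∂d/∂y = +0.03103 (det = -18125).
Steepest decrease is along −∇f = (-0.02362 E, -0.03103 N) → southwest.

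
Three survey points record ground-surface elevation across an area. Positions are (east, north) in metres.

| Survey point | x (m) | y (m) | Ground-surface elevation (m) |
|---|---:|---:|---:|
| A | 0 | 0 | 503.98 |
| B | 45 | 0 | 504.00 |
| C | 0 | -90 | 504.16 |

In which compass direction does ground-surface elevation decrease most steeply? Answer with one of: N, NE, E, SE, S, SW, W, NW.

∂z/∂x = (504.00 − 503.98) / (45 − 0) = +0.0004444
∂z/∂y = (504.16 − 503.98) / (-90 − 0) = -0.002000
Steepest decrease is along −∇f = (-0.0004444 E, +0.002000 N) → north.

N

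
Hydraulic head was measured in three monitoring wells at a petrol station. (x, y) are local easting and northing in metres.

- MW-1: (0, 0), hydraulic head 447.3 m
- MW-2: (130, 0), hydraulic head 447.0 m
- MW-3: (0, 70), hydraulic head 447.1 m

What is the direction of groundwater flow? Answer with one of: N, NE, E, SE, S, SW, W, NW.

∂h/∂x = (447.0 − 447.3) / (130 − 0) = -0.002308
∂h/∂y = (447.1 − 447.3) / (70 − 0) = -0.002857
Flow = −∇h = (+0.002308 east, +0.002857 north), which points northeast.

NE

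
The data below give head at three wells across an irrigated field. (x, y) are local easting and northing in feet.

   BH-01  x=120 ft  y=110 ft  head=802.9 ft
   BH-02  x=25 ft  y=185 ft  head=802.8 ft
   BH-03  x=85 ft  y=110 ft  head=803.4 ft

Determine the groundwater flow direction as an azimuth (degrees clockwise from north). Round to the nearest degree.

036°

Taking BH-01 as reference: BH-02−BH-01 = (-95, 75, -0.1); BH-03−BH-01 = (-35, 0, +0.5).
Determinant of the coordinate differences = (-95)·0 − (-35)·75 = 2625.
∂h/∂x = [(-0.1)·0 − (+0.5)·75] / 2625 = -0.01429
∂h/∂y = [(-95)·(+0.5) − (-35)·(-0.1)] / 2625 = -0.01943
Flow direction (−∇h) has components (+0.01429 E, +0.01943 N).
Azimuth = atan2(E, N) = atan2(+0.01429, +0.01943) = 36.3° ≈ 036°.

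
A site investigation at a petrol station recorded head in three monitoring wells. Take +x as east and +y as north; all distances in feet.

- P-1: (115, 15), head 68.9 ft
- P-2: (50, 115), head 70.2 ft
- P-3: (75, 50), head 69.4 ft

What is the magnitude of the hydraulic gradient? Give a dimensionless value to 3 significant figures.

Differences from P-1: to P-2 (Δx, Δy, Δh) = (-65, 100, +1.3); to P-3 = (-40, 35, +0.5).
Determinant of the coordinate differences = (-65)·35 − (-40)·100 = 1725.
∂h/∂x = [(+1.3)·35 − (+0.5)·100] / 1725 = -0.002609
∂h/∂y = [(-65)·(+0.5) − (-40)·(+1.3)] / 1725 = +0.01130
|∇h| = √(-0.002609² + 0.01130²) = 0.0116

0.0116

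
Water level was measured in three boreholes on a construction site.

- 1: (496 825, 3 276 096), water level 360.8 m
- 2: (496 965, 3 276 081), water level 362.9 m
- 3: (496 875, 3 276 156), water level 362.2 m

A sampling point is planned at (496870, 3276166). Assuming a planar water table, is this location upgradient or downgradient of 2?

Three-point gradient (reference 1): Δ to 2 = (140, -15, +2.1), Δ to 3 = (50, 60, +1.4).
∂h/∂x = +0.01607, ∂h/∂y = +0.009945 (det = 9150).
Head at (496870, 3276166) = 360.8 + (+0.01607)·(45) + (+0.009945)·(70) = 362.22 m.
That is lower than the 362.9 m at 2, so the point is downgradient.

downgradient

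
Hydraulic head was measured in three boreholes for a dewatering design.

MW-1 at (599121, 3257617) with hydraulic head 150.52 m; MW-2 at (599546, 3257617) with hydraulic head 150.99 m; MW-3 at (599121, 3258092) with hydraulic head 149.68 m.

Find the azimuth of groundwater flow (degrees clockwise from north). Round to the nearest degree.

328°

∂h/∂x = (150.99 − 150.52) / (599546 − 599121) = +0.001106
∂h/∂y = (149.68 − 150.52) / (3258092 − 3257617) = -0.001768
Flow direction (−∇h) has components (-0.001106 E, +0.001768 N).
Azimuth = atan2(E, N) = atan2(-0.001106, +0.001768) = 328.0° ≈ 328°.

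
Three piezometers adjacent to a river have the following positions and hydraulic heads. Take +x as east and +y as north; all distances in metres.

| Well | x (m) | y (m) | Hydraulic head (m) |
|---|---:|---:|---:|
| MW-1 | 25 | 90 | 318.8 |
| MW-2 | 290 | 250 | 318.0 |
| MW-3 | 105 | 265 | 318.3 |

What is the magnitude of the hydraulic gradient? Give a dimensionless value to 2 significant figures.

0.0027

With h = a·x + b·y + c and MW-1 as origin, the differences give:
  265·a + 160·b = -0.8
  80·a + 175·b = -0.5
Eliminate b (×175 and ×160, subtract): 33575·a = -60.00 → a = ∂h/∂x = -0.001787
Back-substitute: b = ∂h/∂y = -0.002040.
|∇h| = √(-0.001787² + -0.002040²) = 0.002712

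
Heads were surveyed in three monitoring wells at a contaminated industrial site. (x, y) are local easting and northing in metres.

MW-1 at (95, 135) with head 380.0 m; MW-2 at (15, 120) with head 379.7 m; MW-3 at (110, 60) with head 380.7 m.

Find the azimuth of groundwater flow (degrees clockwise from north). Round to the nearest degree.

327°

Taking MW-1 as reference: MW-2−MW-1 = (-80, -15, -0.3); MW-3−MW-1 = (15, -75, +0.7).
Solve a·Δx + b·Δy = Δh: det = (-80)·(-75) − 15·(-15) = 6225.
∂h/∂x = [(-0.3)·(-75) − (+0.7)·(-15)] / 6225 = +0.005301
∂h/∂y = [(-80)·(+0.7) − 15·(-0.3)] / 6225 = -0.008273
Flow direction (−∇h) has components (-0.005301 E, +0.008273 N).
Azimuth = atan2(E, N) = atan2(-0.005301, +0.008273) = 327.3° ≈ 327°.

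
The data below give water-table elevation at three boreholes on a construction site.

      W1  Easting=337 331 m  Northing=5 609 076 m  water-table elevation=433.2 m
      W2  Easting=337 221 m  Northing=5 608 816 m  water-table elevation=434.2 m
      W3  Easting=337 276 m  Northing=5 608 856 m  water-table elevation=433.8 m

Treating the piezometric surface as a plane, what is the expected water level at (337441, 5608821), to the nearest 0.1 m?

432.8 m

With h = a·x + b·y + c and W1 as origin, the differences give:
  (-110)·a + (-260)·b = +1.0
  (-55)·a + (-220)·b = +0.6
Eliminate b (×(-220) and ×(-260), subtract): 9900·a = -64.00 → a = ∂h/∂x = -0.006465
Back-substitute: b = ∂h/∂y = -0.001111.
h(337441, 5608821) = 433.2 + (-0.006465)·(110) + (-0.001111)·(-255) = 433.2 -0.711 +0.283 = 432.772 m.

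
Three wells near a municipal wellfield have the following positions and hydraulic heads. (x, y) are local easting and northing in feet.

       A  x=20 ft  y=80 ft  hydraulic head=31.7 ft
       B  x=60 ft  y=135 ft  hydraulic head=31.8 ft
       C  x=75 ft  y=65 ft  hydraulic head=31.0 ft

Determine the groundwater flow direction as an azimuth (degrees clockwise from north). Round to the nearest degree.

132°

Differences from A: to B (Δx, Δy, Δh) = (40, 55, +0.1); to C = (55, -15, -0.7).
Determinant of the coordinate differences = 40·(-15) − 55·55 = -3625.
∂h/∂x = [(+0.1)·(-15) − (-0.7)·55] / -3625 = -0.01021
∂h/∂y = [40·(-0.7) − 55·(+0.1)] / -3625 = +0.009241
Flow direction (−∇h) has components (+0.01021 E, -0.009241 N).
Azimuth = atan2(E, N) = atan2(+0.01021, -0.009241) = 132.2° ≈ 132°.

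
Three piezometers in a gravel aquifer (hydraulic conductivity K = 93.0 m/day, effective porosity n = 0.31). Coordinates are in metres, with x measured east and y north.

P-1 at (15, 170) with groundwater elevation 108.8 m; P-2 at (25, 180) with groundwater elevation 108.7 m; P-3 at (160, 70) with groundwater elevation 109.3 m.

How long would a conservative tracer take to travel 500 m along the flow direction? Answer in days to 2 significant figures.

Taking P-1 as reference: P-2−P-1 = (10, 10, -0.1); P-3−P-1 = (145, -100, +0.5).
Determinant of the coordinate differences = 10·(-100) − 145·10 = -2450.
∂h/∂x = [(-0.1)·(-100) − (+0.5)·10] / -2450 = -0.002041
∂h/∂y = [10·(+0.5) − 145·(-0.1)] / -2450 = -0.007959
|∇h| = √(-0.002041² + -0.007959²) = 0.008217
Seepage velocity v = K·i/n = 93.0 × 0.008217 / 0.31 = 2.465 m/day.
t = 500 / 2.465 = 202.8 days.

200 days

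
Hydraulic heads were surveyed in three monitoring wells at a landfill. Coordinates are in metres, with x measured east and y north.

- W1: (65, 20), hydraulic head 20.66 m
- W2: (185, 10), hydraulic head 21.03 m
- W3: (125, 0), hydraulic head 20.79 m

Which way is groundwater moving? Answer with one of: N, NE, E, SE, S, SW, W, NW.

SW

With h = a·x + b·y + c and W1 as origin, the differences give:
  120·a + (-10)·b = +0.37
  60·a + (-20)·b = +0.13
Eliminate b (×(-20) and ×(-10), subtract): -1800·a = -6.100 → a = ∂h/∂x = +0.003389
Back-substitute: b = ∂h/∂y = +0.003667.
Flow = −∇h = (-0.003389 east, -0.003667 north), which points southwest.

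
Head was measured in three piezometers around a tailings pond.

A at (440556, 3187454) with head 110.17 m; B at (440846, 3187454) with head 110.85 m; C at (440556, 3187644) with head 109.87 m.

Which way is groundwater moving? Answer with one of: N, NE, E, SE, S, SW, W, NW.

NW

∂h/∂x = (110.85 − 110.17) / (440846 − 440556) = +0.002345
∂h/∂y = (109.87 − 110.17) / (3187644 − 3187454) = -0.001579
Flow = −∇h = (-0.002345 east, +0.001579 north), which points northwest.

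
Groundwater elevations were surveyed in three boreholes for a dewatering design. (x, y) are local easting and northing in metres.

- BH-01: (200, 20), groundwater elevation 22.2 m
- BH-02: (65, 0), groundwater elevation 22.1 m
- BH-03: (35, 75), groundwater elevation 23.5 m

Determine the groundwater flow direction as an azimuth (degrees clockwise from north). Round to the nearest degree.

174°

With h = a·x + b·y + c and BH-01 as origin, the differences give:
  (-135)·a + (-20)·b = -0.1
  (-165)·a + 55·b = +1.3
Eliminate b (×55 and ×(-20), subtract): -10725·a = 20.50 → a = ∂h/∂x = -0.001911
Back-substitute: b = ∂h/∂y = +0.01790.
Flow direction (−∇h) has components (+0.001911 E, -0.01790 N).
Azimuth = atan2(E, N) = atan2(+0.001911, -0.01790) = 173.9° ≈ 174°.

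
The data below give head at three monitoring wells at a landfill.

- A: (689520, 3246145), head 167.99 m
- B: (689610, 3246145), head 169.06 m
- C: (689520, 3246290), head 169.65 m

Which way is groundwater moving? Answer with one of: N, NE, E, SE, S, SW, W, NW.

∂h/∂x = (169.06 − 167.99) / (689610 − 689520) = +0.01189
∂h/∂y = (169.65 − 167.99) / (3246290 − 3246145) = +0.01145
Flow = −∇h = (-0.01189 east, -0.01145 north), which points southwest.

SW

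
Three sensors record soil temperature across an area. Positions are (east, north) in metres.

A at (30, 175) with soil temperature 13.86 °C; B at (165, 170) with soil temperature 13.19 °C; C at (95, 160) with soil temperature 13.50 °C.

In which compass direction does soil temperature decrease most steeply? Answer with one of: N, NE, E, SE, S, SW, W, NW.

SE

Differences from A: to B (Δx, Δy, Δh) = (135, -5, -0.67); to C = (65, -15, -0.36).
Determinant of the coordinate differences = 135·(-15) − 65·(-5) = -1700.
∂T/∂x = [(-0.67)·(-15) − (-0.36)·(-5)] / -1700 = -0.004853
∂T/∂y = [135·(-0.36) − 65·(-0.67)] / -1700 = +0.002971
Steepest decrease is along −∇f = (+0.004853 E, -0.002971 N) → southeast.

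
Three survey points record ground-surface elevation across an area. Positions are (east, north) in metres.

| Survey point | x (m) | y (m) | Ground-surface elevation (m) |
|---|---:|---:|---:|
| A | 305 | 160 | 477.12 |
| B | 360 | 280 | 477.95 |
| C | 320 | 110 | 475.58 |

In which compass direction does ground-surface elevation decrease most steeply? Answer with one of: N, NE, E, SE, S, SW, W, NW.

SE

With z = a·x + b·y + c and A as origin, the differences give:
  55·a + 120·b = +0.83
  15·a + (-50)·b = -1.54
Eliminate b (×(-50) and ×120, subtract): -4550·a = 143.300 → a = ∂z/∂x = -0.03149
Back-substitute: b = ∂z/∂y = +0.02135.
Steepest decrease is along −∇f = (+0.03149 E, -0.02135 N) → southeast.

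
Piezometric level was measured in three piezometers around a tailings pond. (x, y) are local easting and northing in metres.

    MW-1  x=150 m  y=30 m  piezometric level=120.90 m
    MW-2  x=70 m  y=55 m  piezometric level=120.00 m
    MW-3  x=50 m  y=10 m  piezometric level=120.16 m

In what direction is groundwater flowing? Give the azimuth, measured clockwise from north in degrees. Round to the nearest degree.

With h = a·x + b·y + c and MW-1 as origin, the differences give:
  (-80)·a + 25·b = -0.90
  (-100)·a + (-20)·b = -0.74
Eliminate b (×(-20) and ×25, subtract): 4100·a = 36.500 → a = ∂h/∂x = +0.008902
Back-substitute: b = ∂h/∂y = -0.007512.
Flow direction (−∇h) has components (-0.008902 E, +0.007512 N).
Azimuth = atan2(E, N) = atan2(-0.008902, +0.007512) = 310.2° ≈ 310°.

310°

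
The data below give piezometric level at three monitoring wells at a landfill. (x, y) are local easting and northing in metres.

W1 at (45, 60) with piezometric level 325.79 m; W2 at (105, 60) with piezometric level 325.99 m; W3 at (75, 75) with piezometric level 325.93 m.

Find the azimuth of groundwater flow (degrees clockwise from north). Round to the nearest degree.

With h = a·x + b·y + c and W1 as origin, the differences give:
  60·a + 0·b = +0.20
  30·a + 15·b = +0.14
Eliminate b (×15 and ×0, subtract): 900·a = 3.000 → a = ∂h/∂x = +0.003333
Back-substitute: b = ∂h/∂y = +0.002667.
Flow direction (−∇h) has components (-0.003333 E, -0.002667 N).
Azimuth = atan2(E, N) = atan2(-0.003333, -0.002667) = 231.3° ≈ 231°.

231°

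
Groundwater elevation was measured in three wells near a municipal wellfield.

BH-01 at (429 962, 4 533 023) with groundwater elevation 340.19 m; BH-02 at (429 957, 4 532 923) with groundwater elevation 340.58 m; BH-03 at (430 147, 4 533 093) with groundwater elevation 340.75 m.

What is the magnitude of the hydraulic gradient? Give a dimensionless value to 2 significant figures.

Taking BH-01 as reference: BH-02−BH-01 = (-5, -100, +0.39); BH-03−BH-01 = (185, 70, +0.56).
Determinant of the coordinate differences = (-5)·70 − 185·(-100) = 18150.
∂h/∂x = [(+0.39)·70 − (+0.56)·(-100)] / 18150 = +0.004590
∂h/∂y = [(-5)·(+0.56) − 185·(+0.39)] / 18150 = -0.004129
|∇h| = √(0.004590² + -0.004129²) = 0.006174

0.0062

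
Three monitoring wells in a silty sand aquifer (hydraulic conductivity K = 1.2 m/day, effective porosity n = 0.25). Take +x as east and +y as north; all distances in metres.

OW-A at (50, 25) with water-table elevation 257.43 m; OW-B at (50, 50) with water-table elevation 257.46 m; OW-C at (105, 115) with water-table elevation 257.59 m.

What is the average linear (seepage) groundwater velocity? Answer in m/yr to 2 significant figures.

With h = a·x + b·y + c and OW-A as origin, the differences give:
  0·a + 25·b = +0.03
  55·a + 90·b = +0.16
Eliminate b (×90 and ×25, subtract): -1375·a = -1.300 → a = ∂h/∂x = +0.0009455
Back-substitute: b = ∂h/∂y = +0.001200.
|∇h| = √(0.0009455² + 0.001200²) = 0.001528
Seepage velocity v = K·i/n = 1.2 × 0.001528 / 0.25 = 0.007334 m/day = 2.679 m/yr.

2.7 m/yr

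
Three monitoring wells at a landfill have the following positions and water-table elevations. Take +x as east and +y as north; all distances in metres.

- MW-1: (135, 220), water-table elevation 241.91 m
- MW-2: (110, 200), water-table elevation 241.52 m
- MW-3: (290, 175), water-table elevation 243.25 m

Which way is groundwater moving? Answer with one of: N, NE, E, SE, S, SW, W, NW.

SW

With h = a·x + b·y + c and MW-1 as origin, the differences give:
  (-25)·a + (-20)·b = -0.39
  155·a + (-45)·b = +1.34
Eliminate b (×(-45) and ×(-20), subtract): 4225·a = 44.350 → a = ∂h/∂x = +0.01050
Back-substitute: b = ∂h/∂y = +0.006379.
Flow = −∇h = (-0.01050 east, -0.006379 north), which points southwest.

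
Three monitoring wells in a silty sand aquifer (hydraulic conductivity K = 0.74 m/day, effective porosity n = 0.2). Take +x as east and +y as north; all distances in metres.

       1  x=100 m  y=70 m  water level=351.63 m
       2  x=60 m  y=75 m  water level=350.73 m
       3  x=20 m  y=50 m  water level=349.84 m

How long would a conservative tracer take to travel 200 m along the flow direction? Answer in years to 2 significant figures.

6.6 years

Differences from 1: to 2 (Δx, Δy, Δh) = (-40, 5, -0.90); to 3 = (-80, -20, -1.79).
Solve a·Δx + b·Δy = Δh: det = (-40)·(-20) − (-80)·5 = 1200.
∂h/∂x = [(-0.90)·(-20) − (-1.79)·5] / 1200 = +0.02246
∂h/∂y = [(-40)·(-1.79) − (-80)·(-0.90)] / 1200 = -0.0003333
|∇h| = √(0.02246² + -0.0003333²) = 0.02246
Seepage velocity v = K·i/n = 0.74 × 0.02246 / 0.2 = 0.0831 m/day.
t = 200 / 0.0831 = 2407 days = 6.59 years.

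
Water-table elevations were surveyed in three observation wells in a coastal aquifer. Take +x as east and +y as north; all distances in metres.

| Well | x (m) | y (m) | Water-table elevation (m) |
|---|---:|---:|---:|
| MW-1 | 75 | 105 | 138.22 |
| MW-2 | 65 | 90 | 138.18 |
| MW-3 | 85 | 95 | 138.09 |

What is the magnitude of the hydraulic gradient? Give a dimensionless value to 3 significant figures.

Differences from MW-1: to MW-2 (Δx, Δy, Δh) = (-10, -15, -0.04); to MW-3 = (10, -10, -0.13).
Solve a·Δx + b·Δy = Δh: det = (-10)·(-10) − 10·(-15) = 250.
∂h/∂x = [(-0.04)·(-10) − (-0.13)·(-15)] / 250 = -0.006200
∂h/∂y = [(-10)·(-0.13) − 10·(-0.04)] / 250 = +0.006800
|∇h| = √(-0.006200² + 0.006800²) = 0.009202

0.00920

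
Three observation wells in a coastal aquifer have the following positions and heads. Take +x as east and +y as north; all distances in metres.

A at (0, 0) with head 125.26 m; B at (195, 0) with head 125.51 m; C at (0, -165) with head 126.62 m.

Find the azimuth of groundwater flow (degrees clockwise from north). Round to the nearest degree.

∂h/∂x = (125.51 − 125.26) / (195 − 0) = +0.001282
∂h/∂y = (126.62 − 125.26) / (-165 − 0) = -0.008242
Flow direction (−∇h) has components (-0.001282 E, +0.008242 N).
Azimuth = atan2(E, N) = atan2(-0.001282, +0.008242) = 351.2° ≈ 351°.

351°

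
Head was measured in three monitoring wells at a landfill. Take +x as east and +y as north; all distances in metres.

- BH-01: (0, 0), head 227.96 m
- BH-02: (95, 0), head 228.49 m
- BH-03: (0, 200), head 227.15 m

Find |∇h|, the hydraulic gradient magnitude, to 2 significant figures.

0.0069

∂h/∂x = (228.49 − 227.96) / (95 − 0) = +0.005579
∂h/∂y = (227.15 − 227.96) / (200 − 0) = -0.004050
|∇h| = √(0.005579² + -0.004050²) = 0.006894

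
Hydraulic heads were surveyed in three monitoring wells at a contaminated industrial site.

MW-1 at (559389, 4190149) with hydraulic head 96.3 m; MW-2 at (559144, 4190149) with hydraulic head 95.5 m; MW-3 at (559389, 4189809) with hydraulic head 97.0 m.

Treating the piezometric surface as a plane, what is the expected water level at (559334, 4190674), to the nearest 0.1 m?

∂h/∂x = (95.5 − 96.3) / (559144 − 559389) = +0.003265
∂h/∂y = (97.0 − 96.3) / (4189809 − 4190149) = -0.002059
h(559334, 4190674) = 96.3 + (+0.003265)·(-55) + (-0.002059)·(525) = 96.3 -0.180 -1.081 = 95.040 m.

95.0 m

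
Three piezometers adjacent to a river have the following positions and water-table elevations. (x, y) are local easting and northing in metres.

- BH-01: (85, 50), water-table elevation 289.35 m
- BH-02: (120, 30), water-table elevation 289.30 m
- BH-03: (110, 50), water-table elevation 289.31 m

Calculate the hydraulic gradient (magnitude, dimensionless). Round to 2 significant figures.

0.0016

Three-point gradient (reference BH-01): Δ to BH-02 = (35, -20, -0.05), Δ to BH-03 = (25, 0, -0.04).
∂h/∂x = -0.001600, ∂h/∂y = -0.0003000 (det = 500).
|∇h| = √(-0.001600² + -0.0003000²) = 0.001628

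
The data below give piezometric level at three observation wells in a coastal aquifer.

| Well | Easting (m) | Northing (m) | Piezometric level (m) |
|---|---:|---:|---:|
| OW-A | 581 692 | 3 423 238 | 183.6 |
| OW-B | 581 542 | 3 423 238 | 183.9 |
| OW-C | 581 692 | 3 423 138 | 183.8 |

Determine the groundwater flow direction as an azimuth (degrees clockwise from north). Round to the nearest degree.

045°

∂h/∂x = (183.9 − 183.6) / (581542 − 581692) = -0.002000
∂h/∂y = (183.8 − 183.6) / (3423138 − 3423238) = -0.002000
Flow direction (−∇h) has components (+0.002000 E, +0.002000 N).
Azimuth = atan2(E, N) = atan2(+0.002000, +0.002000) = 45.0° ≈ 045°.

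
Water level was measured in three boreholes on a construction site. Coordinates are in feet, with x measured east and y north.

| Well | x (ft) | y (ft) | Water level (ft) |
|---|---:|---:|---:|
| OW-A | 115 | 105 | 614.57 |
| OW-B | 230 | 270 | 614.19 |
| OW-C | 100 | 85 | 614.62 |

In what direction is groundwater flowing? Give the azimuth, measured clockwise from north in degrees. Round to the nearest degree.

094°

Three-point gradient (reference OW-A): Δ to OW-B = (115, 165, -0.38), Δ to OW-C = (-15, -20, +0.05).
∂h/∂x = -0.003714, ∂h/∂y = +0.0002857 (det = 175).
Flow direction (−∇h) has components (+0.003714 E, -0.0002857 N).
Azimuth = atan2(E, N) = atan2(+0.003714, -0.0002857) = 94.4° ≈ 094°.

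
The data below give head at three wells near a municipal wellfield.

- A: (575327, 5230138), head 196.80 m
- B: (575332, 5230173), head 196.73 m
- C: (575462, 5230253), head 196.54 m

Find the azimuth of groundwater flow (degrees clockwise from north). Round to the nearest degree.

007°

Differences from A: to B (Δx, Δy, Δh) = (5, 35, -0.07); to C = (135, 115, -0.26).
Solve a·Δx + b·Δy = Δh: det = 5·115 − 135·35 = -4150.
∂h/∂x = [(-0.07)·115 − (-0.26)·35] / -4150 = -0.0002530
∂h/∂y = [5·(-0.26) − 135·(-0.07)] / -4150 = -0.001964
Flow direction (−∇h) has components (+0.0002530 E, +0.001964 N).
Azimuth = atan2(E, N) = atan2(+0.0002530, +0.001964) = 7.3° ≈ 007°.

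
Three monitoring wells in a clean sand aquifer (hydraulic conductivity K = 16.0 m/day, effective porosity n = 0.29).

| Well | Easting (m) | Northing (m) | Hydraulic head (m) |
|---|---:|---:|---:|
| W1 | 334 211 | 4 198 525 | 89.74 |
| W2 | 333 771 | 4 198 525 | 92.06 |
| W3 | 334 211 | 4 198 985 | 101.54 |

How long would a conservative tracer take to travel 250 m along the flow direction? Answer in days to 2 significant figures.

∂h/∂x = (92.06 − 89.74) / (333771 − 334211) = -0.005273
∂h/∂y = (101.54 − 89.74) / (4198985 − 4198525) = +0.02565
|∇h| = √(-0.005273² + 0.02565²) = 0.02619
Seepage velocity v = K·i/n = 16.0 × 0.02619 / 0.29 = 1.445 m/day.
t = 250 / 1.445 = 173 days.

170 days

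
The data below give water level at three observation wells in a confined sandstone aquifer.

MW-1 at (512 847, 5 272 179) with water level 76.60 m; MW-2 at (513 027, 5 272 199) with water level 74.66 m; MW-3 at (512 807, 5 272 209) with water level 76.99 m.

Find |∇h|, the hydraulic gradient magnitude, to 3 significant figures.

0.0107

Three-point gradient (reference MW-1): Δ to MW-2 = (180, 20, -1.94), Δ to MW-3 = (-40, 30, +0.39).
∂h/∂x = -0.01065, ∂h/∂y = -0.001194 (det = 6200).
|∇h| = √(-0.01065² + -0.001194²) = 0.01072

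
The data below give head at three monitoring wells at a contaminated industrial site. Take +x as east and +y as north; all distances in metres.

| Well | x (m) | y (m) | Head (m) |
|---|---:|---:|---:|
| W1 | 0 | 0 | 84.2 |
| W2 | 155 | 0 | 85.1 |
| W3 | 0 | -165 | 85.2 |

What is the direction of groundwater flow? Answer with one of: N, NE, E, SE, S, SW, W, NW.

∂h/∂x = (85.1 − 84.2) / (155 − 0) = +0.005806
∂h/∂y = (85.2 − 84.2) / (-165 − 0) = -0.006061
Flow = −∇h = (-0.005806 east, +0.006061 north), which points northwest.

NW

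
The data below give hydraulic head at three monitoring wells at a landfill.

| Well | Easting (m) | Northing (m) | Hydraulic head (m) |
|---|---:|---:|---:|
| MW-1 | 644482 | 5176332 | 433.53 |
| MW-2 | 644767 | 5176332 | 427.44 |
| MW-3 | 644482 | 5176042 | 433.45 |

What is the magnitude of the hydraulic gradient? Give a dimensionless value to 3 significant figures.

∂h/∂x = (427.44 − 433.53) / (644767 − 644482) = -0.02137
∂h/∂y = (433.45 − 433.53) / (5176042 − 5176332) = +0.0002759
|∇h| = √(-0.02137² + 0.0002759²) = 0.02137

0.0214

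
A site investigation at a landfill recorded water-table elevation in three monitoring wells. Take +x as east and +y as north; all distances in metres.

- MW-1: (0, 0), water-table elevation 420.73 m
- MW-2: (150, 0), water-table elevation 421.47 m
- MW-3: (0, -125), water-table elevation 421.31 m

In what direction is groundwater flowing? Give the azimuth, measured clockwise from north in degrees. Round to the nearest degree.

∂h/∂x = (421.47 − 420.73) / (150 − 0) = +0.004933
∂h/∂y = (421.31 − 420.73) / (-125 − 0) = -0.004640
Flow direction (−∇h) has components (-0.004933 E, +0.004640 N).
Azimuth = atan2(E, N) = atan2(-0.004933, +0.004640) = 313.2° ≈ 313°.

313°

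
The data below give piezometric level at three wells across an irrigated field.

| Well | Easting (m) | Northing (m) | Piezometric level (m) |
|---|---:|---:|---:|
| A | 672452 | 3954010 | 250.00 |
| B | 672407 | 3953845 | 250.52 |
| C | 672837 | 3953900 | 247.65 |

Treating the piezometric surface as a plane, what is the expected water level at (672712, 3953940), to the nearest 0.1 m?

248.4 m

Differences from A: to B (Δx, Δy, Δh) = (-45, -165, +0.52); to C = (385, -110, -2.35).
Solve a·Δx + b·Δy = Δh: det = (-45)·(-110) − 385·(-165) = 68475.
∂h/∂x = [(+0.52)·(-110) − (-2.35)·(-165)] / 68475 = -0.006498
∂h/∂y = [(-45)·(-2.35) − 385·(+0.52)] / 68475 = -0.001379
h(672712, 3953940) = 250.00 + (-0.006498)·(260) + (-0.001379)·(-70) = 250.00 -1.689 +0.097 = 248.407 m.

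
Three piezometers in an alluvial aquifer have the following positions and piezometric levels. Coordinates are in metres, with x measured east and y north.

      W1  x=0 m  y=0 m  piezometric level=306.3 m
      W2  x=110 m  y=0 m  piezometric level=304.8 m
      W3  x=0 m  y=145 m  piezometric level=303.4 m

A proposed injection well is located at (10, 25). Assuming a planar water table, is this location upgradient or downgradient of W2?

upgradient

∂h/∂x = (304.8 − 306.3) / (110 − 0) = -0.01364
∂h/∂y = (303.4 − 306.3) / (145 − 0) = -0.02000
Head at (10, 25) = 306.3 + (-0.01364)·(10) + (-0.02000)·(25) = 305.66 m.
That is higher than the 304.8 m at W2, so the point is upgradient.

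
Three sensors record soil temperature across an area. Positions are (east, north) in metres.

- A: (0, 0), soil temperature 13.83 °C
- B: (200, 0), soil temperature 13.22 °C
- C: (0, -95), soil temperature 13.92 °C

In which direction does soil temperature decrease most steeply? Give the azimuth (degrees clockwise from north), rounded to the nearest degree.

073°

∂T/∂x = (13.22 − 13.83) / (200 − 0) = -0.003050
∂T/∂y = (13.92 − 13.83) / (-95 − 0) = -0.0009474
Steepest decrease is along −∇f: components (+0.003050 E, +0.0009474 N).
Azimuth = atan2(+0.003050, +0.0009474) = 72.7° ≈ 073°.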